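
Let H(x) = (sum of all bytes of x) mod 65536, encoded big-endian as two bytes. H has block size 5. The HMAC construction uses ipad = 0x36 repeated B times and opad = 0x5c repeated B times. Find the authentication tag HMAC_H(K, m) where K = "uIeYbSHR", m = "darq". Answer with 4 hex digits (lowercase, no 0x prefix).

0287

Key "uIeYbSHR" = 75 49 65 59 62 53 48 52 is 8 bytes > B = 5, so hash it first: H(key) = 02 cb, then zero-pad to 5 bytes: K' = 02 cb 00 00 00.
K' ⊕ ipad = 34 fd 36 36 36.  K' ⊕ opad = 5e 97 5c 5c 5c.
Inner input = (K'⊕ipad) ∥ m = 34 fd 36 36 36 ∥ 64 61 72 71.
Inner hash: sum = 52+253+54+54+54+100+97+114+113 = 891 → 03 7b.
Outer input = (K'⊕opad) ∥ inner = 5e 97 5c 5c 5c ∥ 03 7b.
Outer hash (tag): sum = 94+151+92+92+92+3+123 = 647 → 02 87.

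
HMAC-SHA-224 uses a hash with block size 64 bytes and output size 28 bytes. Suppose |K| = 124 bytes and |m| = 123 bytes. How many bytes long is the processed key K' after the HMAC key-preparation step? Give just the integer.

Key is 124 > 64 bytes, so it is hashed to 28 bytes then zero-padded to 64: |K'| = 64.

64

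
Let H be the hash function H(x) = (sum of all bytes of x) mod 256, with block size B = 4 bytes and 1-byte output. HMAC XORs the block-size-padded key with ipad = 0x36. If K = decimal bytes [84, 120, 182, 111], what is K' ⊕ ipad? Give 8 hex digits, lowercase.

624e8059

Key decimal bytes [84, 120, 182, 111] = 54 78 b6 6f is exactly B = 4 bytes: K' = 54 78 b6 6f.
XOR each byte with 0x36: 54⊕36=62, 78⊕36=4e, b6⊕36=80, 6f⊕36=59.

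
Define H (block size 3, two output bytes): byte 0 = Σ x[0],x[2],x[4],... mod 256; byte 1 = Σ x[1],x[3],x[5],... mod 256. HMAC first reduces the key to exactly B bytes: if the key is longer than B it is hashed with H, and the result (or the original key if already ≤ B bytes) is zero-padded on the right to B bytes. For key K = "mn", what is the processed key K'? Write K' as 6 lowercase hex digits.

6d6e00

Key "mn" = 6d 6e is 2 bytes ≤ B = 3; zero-pad to 3 bytes: K' = 6d 6e 00.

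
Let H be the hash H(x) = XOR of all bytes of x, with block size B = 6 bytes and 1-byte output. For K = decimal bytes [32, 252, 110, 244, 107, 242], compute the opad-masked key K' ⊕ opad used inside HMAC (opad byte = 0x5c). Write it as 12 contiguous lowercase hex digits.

Key decimal bytes [32, 252, 110, 244, 107, 242] = 20 fc 6e f4 6b f2 is exactly B = 6 bytes: K' = 20 fc 6e f4 6b f2.
XOR each byte with 0x5c: 20⊕5c=7c, fc⊕5c=a0, 6e⊕5c=32, f4⊕5c=a8, 6b⊕5c=37, f2⊕5c=ae.

7ca032a837ae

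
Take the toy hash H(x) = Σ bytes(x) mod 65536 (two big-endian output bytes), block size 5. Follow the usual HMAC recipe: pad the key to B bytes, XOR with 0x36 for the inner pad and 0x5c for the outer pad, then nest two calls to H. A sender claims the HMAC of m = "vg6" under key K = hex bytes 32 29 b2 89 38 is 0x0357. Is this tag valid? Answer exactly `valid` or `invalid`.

Key hex bytes 32 29 b2 89 38 is exactly B = 5 bytes: K' = 32 29 b2 89 38.
K' ⊕ ipad = 04 1f 84 bf 0e; K' ⊕ opad = 6e 75 ee d5 64.
Inner hash: sum = 4+31+132+191+14+118+103+54 = 647 → 02 87.
Outer hash (recomputed tag): sum = 110+117+238+213+100+2+135 = 915 → 03 93.
Recomputed tag = 0393; claimed = 0357 → mismatch.

invalid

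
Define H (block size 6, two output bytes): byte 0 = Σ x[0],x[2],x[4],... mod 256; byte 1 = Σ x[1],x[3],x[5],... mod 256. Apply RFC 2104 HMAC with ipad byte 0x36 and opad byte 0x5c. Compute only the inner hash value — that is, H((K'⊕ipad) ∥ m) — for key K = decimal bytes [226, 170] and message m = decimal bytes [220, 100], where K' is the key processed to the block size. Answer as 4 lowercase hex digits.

Key decimal bytes [226, 170] = e2 aa is 2 bytes ≤ B = 6; zero-pad to 6 bytes: K' = e2 aa 00 00 00 00.
K' ⊕ ipad = d4 9c 36 36 36 36.
Inner input = d4 9c 36 36 36 36 ∥ dc 64.
Inner hash: even-index sum = 540 mod 256 = 28; odd-index sum = 364 mod 256 = 108 → 1c 6c.

1c6c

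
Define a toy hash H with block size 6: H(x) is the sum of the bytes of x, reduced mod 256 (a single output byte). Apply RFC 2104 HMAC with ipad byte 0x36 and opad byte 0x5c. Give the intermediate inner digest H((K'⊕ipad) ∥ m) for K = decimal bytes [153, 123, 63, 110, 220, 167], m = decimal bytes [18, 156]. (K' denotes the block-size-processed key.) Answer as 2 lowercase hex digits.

Key decimal bytes [153, 123, 63, 110, 220, 167] = 99 7b 3f 6e dc a7 is exactly B = 6 bytes: K' = 99 7b 3f 6e dc a7.
K' ⊕ ipad = af 4d 09 58 ea 91.
Inner input = af 4d 09 58 ea 91 ∥ 12 9c.
Inner hash: sum = 175+77+9+88+234+145+18+156 = 902; mod 256 = 134 → 86.

86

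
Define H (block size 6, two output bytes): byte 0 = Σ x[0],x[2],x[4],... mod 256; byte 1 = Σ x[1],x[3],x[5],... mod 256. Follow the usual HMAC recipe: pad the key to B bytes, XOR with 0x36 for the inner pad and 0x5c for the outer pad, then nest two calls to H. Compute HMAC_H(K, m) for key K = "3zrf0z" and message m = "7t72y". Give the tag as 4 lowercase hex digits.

3f14

Key "3zrf0z" = 33 7a 72 66 30 7a is exactly B = 6 bytes: K' = 33 7a 72 66 30 7a.
K' ⊕ ipad = 05 4c 44 50 06 4c.  K' ⊕ opad = 6f 26 2e 3a 6c 26.
Inner input = (K'⊕ipad) ∥ m = 05 4c 44 50 06 4c ∥ 37 74 37 32 79.
Inner hash: even-index sum = 310 mod 256 = 54; odd-index sum = 398 mod 256 = 142 → 36 8e.
Outer input = (K'⊕opad) ∥ inner = 6f 26 2e 3a 6c 26 ∥ 36 8e.
Outer hash (tag): even-index sum = 319 mod 256 = 63; odd-index sum = 276 mod 256 = 20 → 3f 14.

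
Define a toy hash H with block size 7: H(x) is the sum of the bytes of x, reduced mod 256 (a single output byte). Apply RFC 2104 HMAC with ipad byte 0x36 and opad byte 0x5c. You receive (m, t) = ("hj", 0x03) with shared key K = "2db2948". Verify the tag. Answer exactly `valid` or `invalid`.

invalid

Key "2db2948" = 32 64 62 32 39 34 38 is exactly B = 7 bytes: K' = 32 64 62 32 39 34 38.
K' ⊕ ipad = 04 52 54 04 0f 02 0e; K' ⊕ opad = 6e 38 3e 6e 65 68 64.
Inner hash: sum = 4+82+84+4+15+2+14+104+106 = 415; mod 256 = 159 → 9f.
Outer hash (recomputed tag): sum = 110+56+62+110+101+104+100+159 = 802; mod 256 = 34 → 22.
Recomputed tag = 22; claimed = 03 → mismatch.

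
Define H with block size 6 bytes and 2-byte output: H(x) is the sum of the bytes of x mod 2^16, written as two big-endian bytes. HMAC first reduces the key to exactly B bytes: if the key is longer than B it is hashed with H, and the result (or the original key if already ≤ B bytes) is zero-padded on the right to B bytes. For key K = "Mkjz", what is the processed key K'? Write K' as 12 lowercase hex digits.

Key "Mkjz" = 4d 6b 6a 7a is 4 bytes ≤ B = 6; zero-pad to 6 bytes: K' = 4d 6b 6a 7a 00 00.

4d6b6a7a0000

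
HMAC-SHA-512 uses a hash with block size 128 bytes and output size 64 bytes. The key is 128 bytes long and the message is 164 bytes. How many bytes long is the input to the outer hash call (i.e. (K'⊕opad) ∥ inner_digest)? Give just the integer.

192

Key is 128 ≤ 128 bytes, zero-padded: |K'| = 128.
Outer input = (K'⊕opad) ∥ H(inner) → 128 + 64 = 192 bytes.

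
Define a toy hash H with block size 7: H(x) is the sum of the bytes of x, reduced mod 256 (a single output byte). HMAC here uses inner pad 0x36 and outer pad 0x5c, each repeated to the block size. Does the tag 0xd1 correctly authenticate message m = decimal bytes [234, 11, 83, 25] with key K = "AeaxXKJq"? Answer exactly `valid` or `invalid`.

invalid

Key "AeaxXKJq" = 41 65 61 78 58 4b 4a 71 is 8 bytes > B = 7, so hash it first: H(key) = dd, then zero-pad to 7 bytes: K' = dd 00 00 00 00 00 00.
K' ⊕ ipad = eb 36 36 36 36 36 36; K' ⊕ opad = 81 5c 5c 5c 5c 5c 5c.
Inner hash: sum = 235+54+54+54+54+54+54+234+11+83+25 = 912; mod 256 = 144 → 90.
Outer hash (recomputed tag): sum = 129+92+92+92+92+92+92+144 = 825; mod 256 = 57 → 39.
Recomputed tag = 39; claimed = d1 → mismatch.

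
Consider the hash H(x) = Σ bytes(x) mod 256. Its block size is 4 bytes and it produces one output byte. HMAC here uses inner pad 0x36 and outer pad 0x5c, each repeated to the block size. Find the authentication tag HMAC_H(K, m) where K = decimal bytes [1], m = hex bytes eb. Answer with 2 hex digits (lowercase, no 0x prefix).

35

Key decimal bytes [1] = 01 is 1 byte ≤ B = 4; zero-pad to 4 bytes: K' = 01 00 00 00.
K' ⊕ ipad = 37 36 36 36.  K' ⊕ opad = 5d 5c 5c 5c.
Inner input = (K'⊕ipad) ∥ m = 37 36 36 36 ∥ eb.
Inner hash: sum = 55+54+54+54+235 = 452; mod 256 = 196 → c4.
Outer input = (K'⊕opad) ∥ inner = 5d 5c 5c 5c ∥ c4.
Outer hash (tag): sum = 93+92+92+92+196 = 565; mod 256 = 53 → 35.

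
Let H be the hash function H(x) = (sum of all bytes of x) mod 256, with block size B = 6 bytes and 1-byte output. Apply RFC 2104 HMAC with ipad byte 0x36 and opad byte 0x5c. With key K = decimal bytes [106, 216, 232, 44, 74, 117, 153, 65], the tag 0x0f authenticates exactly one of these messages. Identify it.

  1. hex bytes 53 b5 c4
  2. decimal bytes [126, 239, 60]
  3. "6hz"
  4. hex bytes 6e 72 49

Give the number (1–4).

2

Key decimal bytes [106, 216, 232, 44, 74, 117, 153, 65] = 6a d8 e8 2c 4a 75 99 41 is 8 bytes > B = 6, so hash it first: H(key) = ef, then zero-pad to 6 bytes: K' = ef 00 00 00 00 00.
K' ⊕ ipad = d9 36 36 36 36 36; K' ⊕ opad = b3 5c 5c 5c 5c 5c.
m1: inner = H(d9 36 36 36 36 36 53 b5 c4) = b3; tag = H(b3 5c 5c 5c 5c 5c b3) = 32
m2: inner = H(d9 36 36 36 36 36 7e ef 3c) = 90; tag = H(b3 5c 5c 5c 5c 5c 90) = 0f ← matches
m3: inner = H(d9 36 36 36 36 36 36 68 7a) = ff; tag = H(b3 5c 5c 5c 5c 5c ff) = 7e
m4: inner = H(d9 36 36 36 36 36 6e 72 49) = 10; tag = H(b3 5c 5c 5c 5c 5c 10) = 8f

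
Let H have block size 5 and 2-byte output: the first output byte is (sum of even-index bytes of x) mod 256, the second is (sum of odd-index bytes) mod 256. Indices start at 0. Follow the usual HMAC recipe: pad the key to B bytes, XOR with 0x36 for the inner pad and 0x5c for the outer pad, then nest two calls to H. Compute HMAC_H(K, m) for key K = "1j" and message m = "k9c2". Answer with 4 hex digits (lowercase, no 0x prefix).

8570

Key "1j" = 31 6a is 2 bytes ≤ B = 5; zero-pad to 5 bytes: K' = 31 6a 00 00 00.
K' ⊕ ipad = 07 5c 36 36 36.  K' ⊕ opad = 6d 36 5c 5c 5c.
Inner input = (K'⊕ipad) ∥ m = 07 5c 36 36 36 ∥ 6b 39 63 32.
Inner hash: even-index sum = 222 mod 256 = 222; odd-index sum = 352 mod 256 = 96 → de 60.
Outer input = (K'⊕opad) ∥ inner = 6d 36 5c 5c 5c ∥ de 60.
Outer hash (tag): even-index sum = 389 mod 256 = 133; odd-index sum = 368 mod 256 = 112 → 85 70.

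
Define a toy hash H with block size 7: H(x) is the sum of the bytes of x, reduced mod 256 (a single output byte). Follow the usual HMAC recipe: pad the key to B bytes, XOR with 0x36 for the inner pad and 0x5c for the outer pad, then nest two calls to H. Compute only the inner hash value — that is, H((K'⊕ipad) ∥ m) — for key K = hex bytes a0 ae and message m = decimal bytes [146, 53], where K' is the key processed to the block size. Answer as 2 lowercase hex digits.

03

Key hex bytes a0 ae is 2 bytes ≤ B = 7; zero-pad to 7 bytes: K' = a0 ae 00 00 00 00 00.
K' ⊕ ipad = 96 98 36 36 36 36 36.
Inner input = 96 98 36 36 36 36 36 ∥ 92 35.
Inner hash: sum = 150+152+54+54+54+54+54+146+53 = 771; mod 256 = 3 → 03.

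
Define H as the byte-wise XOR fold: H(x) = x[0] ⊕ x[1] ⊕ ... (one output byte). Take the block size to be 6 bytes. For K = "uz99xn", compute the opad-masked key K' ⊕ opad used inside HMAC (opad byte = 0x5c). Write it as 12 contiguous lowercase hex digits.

292665652432

Key "uz99xn" = 75 7a 39 39 78 6e is exactly B = 6 bytes: K' = 75 7a 39 39 78 6e.
XOR each byte with 0x5c: 75⊕5c=29, 7a⊕5c=26, 39⊕5c=65, 39⊕5c=65, 78⊕5c=24, 6e⊕5c=32.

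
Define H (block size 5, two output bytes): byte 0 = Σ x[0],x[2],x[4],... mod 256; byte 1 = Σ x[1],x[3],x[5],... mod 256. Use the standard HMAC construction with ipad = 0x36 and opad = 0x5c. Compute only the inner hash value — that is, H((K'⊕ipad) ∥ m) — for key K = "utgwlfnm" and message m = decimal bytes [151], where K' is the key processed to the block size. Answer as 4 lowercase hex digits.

ec55

Key "utgwlfnm" = 75 74 67 77 6c 66 6e 6d is 8 bytes > B = 5, so hash it first: H(key) = b6 be, then zero-pad to 5 bytes: K' = b6 be 00 00 00.
K' ⊕ ipad = 80 88 36 36 36.
Inner input = 80 88 36 36 36 ∥ 97.
Inner hash: even-index sum = 236 mod 256 = 236; odd-index sum = 341 mod 256 = 85 → ec 55.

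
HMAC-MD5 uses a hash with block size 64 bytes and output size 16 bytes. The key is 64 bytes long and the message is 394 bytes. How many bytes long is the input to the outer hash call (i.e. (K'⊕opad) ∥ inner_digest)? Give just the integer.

Key is 64 ≤ 64 bytes, zero-padded: |K'| = 64.
Outer input = (K'⊕opad) ∥ H(inner) → 64 + 16 = 80 bytes.

80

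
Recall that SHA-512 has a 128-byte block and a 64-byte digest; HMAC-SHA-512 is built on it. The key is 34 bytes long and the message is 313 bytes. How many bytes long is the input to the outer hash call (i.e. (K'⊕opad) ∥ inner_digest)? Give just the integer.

Key is 34 ≤ 128 bytes, zero-padded: |K'| = 128.
Outer input = (K'⊕opad) ∥ H(inner) → 128 + 64 = 192 bytes.

192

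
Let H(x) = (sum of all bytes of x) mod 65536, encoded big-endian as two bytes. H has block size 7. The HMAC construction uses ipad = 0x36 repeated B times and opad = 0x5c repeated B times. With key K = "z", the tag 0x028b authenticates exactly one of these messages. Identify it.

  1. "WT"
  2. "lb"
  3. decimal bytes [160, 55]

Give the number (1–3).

Key "z" = 7a is 1 byte ≤ B = 7; zero-pad to 7 bytes: K' = 7a 00 00 00 00 00 00.
K' ⊕ ipad = 4c 36 36 36 36 36 36; K' ⊕ opad = 26 5c 5c 5c 5c 5c 5c.
m1: inner = H(4c 36 36 36 36 36 36 57 54) = 02 3b; tag = H(26 5c 5c 5c 5c 5c 5c 02 3b) = 028b ← matches
m2: inner = H(4c 36 36 36 36 36 36 6c 62) = 02 5e; tag = H(26 5c 5c 5c 5c 5c 5c 02 5e) = 02ae
m3: inner = H(4c 36 36 36 36 36 36 a0 37) = 02 67; tag = H(26 5c 5c 5c 5c 5c 5c 02 67) = 02b7

1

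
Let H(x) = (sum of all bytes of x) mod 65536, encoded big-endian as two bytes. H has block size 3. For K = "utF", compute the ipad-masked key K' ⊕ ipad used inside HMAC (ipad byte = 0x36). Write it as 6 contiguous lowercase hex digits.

Key "utF" = 75 74 46 is exactly B = 3 bytes: K' = 75 74 46.
XOR each byte with 0x36: 75⊕36=43, 74⊕36=42, 46⊕36=70.

434270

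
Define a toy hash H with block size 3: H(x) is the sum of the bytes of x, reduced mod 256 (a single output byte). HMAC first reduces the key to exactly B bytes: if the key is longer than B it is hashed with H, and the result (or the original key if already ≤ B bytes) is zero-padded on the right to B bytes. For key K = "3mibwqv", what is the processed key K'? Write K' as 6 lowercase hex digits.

|K| = 7 > B = 3, so first hash the key.
H(K): sum = 51+109+105+98+119+113+118 = 713; mod 256 = 201 → c9.
Zero-pad H(K) = c9 to 3 bytes: K' = c9 00 00.

c90000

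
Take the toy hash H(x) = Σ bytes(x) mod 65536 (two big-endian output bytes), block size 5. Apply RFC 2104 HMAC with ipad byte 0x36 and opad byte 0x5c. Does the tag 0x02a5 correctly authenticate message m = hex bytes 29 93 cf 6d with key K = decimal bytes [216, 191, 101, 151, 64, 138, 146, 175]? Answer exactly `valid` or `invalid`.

Key decimal bytes [216, 191, 101, 151, 64, 138, 146, 175] = d8 bf 65 97 40 8a 92 af is 8 bytes > B = 5, so hash it first: H(key) = 04 9e, then zero-pad to 5 bytes: K' = 04 9e 00 00 00.
K' ⊕ ipad = 32 a8 36 36 36; K' ⊕ opad = 58 c2 5c 5c 5c.
Inner hash: sum = 50+168+54+54+54+41+147+207+109 = 884 → 03 74.
Outer hash (recomputed tag): sum = 88+194+92+92+92+3+116 = 677 → 02 a5.
Recomputed tag = 02a5; claimed = 02a5 → match.

valid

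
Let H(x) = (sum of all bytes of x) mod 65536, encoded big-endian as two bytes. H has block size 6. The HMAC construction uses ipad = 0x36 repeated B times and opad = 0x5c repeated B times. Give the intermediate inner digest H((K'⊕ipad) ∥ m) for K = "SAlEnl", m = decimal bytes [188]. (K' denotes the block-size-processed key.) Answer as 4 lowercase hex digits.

Key "SAlEnl" = 53 41 6c 45 6e 6c is exactly B = 6 bytes: K' = 53 41 6c 45 6e 6c.
K' ⊕ ipad = 65 77 5a 73 58 5a.
Inner input = 65 77 5a 73 58 5a ∥ bc.
Inner hash: sum = 101+119+90+115+88+90+188 = 791 → 03 17.

0317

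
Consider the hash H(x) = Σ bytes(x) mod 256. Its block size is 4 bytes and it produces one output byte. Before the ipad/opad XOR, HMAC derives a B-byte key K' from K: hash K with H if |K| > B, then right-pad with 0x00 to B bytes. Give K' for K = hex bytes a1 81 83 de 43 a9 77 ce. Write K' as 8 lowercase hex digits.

|K| = 8 > B = 4, so first hash the key.
H(K): sum = 161+129+131+222+67+169+119+206 = 1204; mod 256 = 180 → b4.
Zero-pad H(K) = b4 to 4 bytes: K' = b4 00 00 00.

b4000000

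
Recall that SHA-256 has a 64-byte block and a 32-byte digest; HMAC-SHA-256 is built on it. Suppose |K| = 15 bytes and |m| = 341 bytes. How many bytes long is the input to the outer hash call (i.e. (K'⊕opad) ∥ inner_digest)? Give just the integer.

96

Key is 15 ≤ 64 bytes, zero-padded: |K'| = 64.
Outer input = (K'⊕opad) ∥ H(inner) → 64 + 32 = 96 bytes.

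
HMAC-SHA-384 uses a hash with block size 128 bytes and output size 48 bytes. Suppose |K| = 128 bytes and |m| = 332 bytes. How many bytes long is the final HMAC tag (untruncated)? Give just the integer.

The tag is one SHA-384 digest: 48 bytes.

48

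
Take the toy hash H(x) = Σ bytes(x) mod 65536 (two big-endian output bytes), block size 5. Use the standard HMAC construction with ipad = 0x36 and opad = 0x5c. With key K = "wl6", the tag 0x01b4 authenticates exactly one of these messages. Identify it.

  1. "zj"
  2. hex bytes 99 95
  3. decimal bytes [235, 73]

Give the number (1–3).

2

Key "wl6" = 77 6c 36 is 3 bytes ≤ B = 5; zero-pad to 5 bytes: K' = 77 6c 36 00 00.
K' ⊕ ipad = 41 5a 00 36 36; K' ⊕ opad = 2b 30 6a 5c 5c.
m1: inner = H(41 5a 00 36 36 7a 6a) = 01 eb; tag = H(2b 30 6a 5c 5c 01 eb) = 0269
m2: inner = H(41 5a 00 36 36 99 95) = 02 35; tag = H(2b 30 6a 5c 5c 02 35) = 01b4 ← matches
m3: inner = H(41 5a 00 36 36 eb 49) = 02 3b; tag = H(2b 30 6a 5c 5c 02 3b) = 01ba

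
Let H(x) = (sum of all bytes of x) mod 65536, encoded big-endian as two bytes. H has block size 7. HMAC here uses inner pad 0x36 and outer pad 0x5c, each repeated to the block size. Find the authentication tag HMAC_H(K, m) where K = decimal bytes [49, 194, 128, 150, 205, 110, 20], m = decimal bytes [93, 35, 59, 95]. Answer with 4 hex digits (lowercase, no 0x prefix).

04a0

Key decimal bytes [49, 194, 128, 150, 205, 110, 20] = 31 c2 80 96 cd 6e 14 is exactly B = 7 bytes: K' = 31 c2 80 96 cd 6e 14.
K' ⊕ ipad = 07 f4 b6 a0 fb 58 22.  K' ⊕ opad = 6d 9e dc ca 91 32 48.
Inner input = (K'⊕ipad) ∥ m = 07 f4 b6 a0 fb 58 22 ∥ 5d 23 3b 5f.
Inner hash: sum = 7+244+182+160+251+88+34+93+35+59+95 = 1248 → 04 e0.
Outer input = (K'⊕opad) ∥ inner = 6d 9e dc ca 91 32 48 ∥ 04 e0.
Outer hash (tag): sum = 109+158+220+202+145+50+72+4+224 = 1184 → 04 a0.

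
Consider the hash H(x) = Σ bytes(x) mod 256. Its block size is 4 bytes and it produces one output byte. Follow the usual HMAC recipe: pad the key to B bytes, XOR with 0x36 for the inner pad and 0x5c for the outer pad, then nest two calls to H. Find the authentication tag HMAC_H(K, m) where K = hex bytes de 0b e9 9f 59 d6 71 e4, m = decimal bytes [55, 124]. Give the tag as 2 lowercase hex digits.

d5

Key hex bytes de 0b e9 9f 59 d6 71 e4 is 8 bytes > B = 4, so hash it first: H(key) = f5, then zero-pad to 4 bytes: K' = f5 00 00 00.
K' ⊕ ipad = c3 36 36 36.  K' ⊕ opad = a9 5c 5c 5c.
Inner input = (K'⊕ipad) ∥ m = c3 36 36 36 ∥ 37 7c.
Inner hash: sum = 195+54+54+54+55+124 = 536; mod 256 = 24 → 18.
Outer input = (K'⊕opad) ∥ inner = a9 5c 5c 5c ∥ 18.
Outer hash (tag): sum = 169+92+92+92+24 = 469; mod 256 = 213 → d5.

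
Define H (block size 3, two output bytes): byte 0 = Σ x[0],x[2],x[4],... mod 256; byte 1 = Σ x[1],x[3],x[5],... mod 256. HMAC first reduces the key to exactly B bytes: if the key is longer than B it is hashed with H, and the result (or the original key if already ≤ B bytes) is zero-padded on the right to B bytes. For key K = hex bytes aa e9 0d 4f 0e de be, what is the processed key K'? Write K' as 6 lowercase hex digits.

831600

|K| = 7 > B = 3, so first hash the key.
H(K): even-index sum = 387 mod 256 = 131; odd-index sum = 534 mod 256 = 22 → 83 16.
Zero-pad H(K) = 83 16 to 3 bytes: K' = 83 16 00.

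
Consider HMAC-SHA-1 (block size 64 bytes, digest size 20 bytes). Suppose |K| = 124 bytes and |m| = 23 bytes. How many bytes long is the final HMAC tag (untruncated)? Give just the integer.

The tag is one SHA-1 digest: 20 bytes.

20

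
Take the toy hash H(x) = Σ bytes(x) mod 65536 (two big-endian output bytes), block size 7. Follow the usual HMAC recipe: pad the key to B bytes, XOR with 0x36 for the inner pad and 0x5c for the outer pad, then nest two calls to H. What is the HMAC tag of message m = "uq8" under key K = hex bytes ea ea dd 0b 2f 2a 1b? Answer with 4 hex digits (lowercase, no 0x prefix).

Key hex bytes ea ea dd 0b 2f 2a 1b is exactly B = 7 bytes: K' = ea ea dd 0b 2f 2a 1b.
K' ⊕ ipad = dc dc eb 3d 19 1c 2d.  K' ⊕ opad = b6 b6 81 57 73 76 47.
Inner input = (K'⊕ipad) ∥ m = dc dc eb 3d 19 1c 2d ∥ 75 71 38.
Inner hash: sum = 220+220+235+61+25+28+45+117+113+56 = 1120 → 04 60.
Outer input = (K'⊕opad) ∥ inner = b6 b6 81 57 73 76 47 ∥ 04 60.
Outer hash (tag): sum = 182+182+129+87+115+118+71+4+96 = 984 → 03 d8.

03d8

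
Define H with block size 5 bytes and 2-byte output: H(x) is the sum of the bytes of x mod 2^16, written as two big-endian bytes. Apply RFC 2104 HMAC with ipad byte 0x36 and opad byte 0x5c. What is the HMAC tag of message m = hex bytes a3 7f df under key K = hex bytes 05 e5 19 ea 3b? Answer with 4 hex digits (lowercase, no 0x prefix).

0297

Key hex bytes 05 e5 19 ea 3b is exactly B = 5 bytes: K' = 05 e5 19 ea 3b.
K' ⊕ ipad = 33 d3 2f dc 0d.  K' ⊕ opad = 59 b9 45 b6 67.
Inner input = (K'⊕ipad) ∥ m = 33 d3 2f dc 0d ∥ a3 7f df.
Inner hash: sum = 51+211+47+220+13+163+127+223 = 1055 → 04 1f.
Outer input = (K'⊕opad) ∥ inner = 59 b9 45 b6 67 ∥ 04 1f.
Outer hash (tag): sum = 89+185+69+182+103+4+31 = 663 → 02 97.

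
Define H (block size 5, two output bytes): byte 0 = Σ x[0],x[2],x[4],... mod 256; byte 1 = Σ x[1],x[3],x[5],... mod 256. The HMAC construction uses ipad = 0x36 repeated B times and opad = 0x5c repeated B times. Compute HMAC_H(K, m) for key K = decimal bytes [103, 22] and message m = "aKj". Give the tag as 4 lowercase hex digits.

Key decimal bytes [103, 22] = 67 16 is 2 bytes ≤ B = 5; zero-pad to 5 bytes: K' = 67 16 00 00 00.
K' ⊕ ipad = 51 20 36 36 36.  K' ⊕ opad = 3b 4a 5c 5c 5c.
Inner input = (K'⊕ipad) ∥ m = 51 20 36 36 36 ∥ 61 4b 6a.
Inner hash: even-index sum = 264 mod 256 = 8; odd-index sum = 289 mod 256 = 33 → 08 21.
Outer input = (K'⊕opad) ∥ inner = 3b 4a 5c 5c 5c ∥ 08 21.
Outer hash (tag): even-index sum = 276 mod 256 = 20; odd-index sum = 174 mod 256 = 174 → 14 ae.

14ae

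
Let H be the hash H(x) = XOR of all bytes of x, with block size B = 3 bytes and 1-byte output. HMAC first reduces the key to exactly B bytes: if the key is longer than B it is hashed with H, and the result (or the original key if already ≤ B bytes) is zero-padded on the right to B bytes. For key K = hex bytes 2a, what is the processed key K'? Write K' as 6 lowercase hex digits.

2a0000

Key hex bytes 2a is 1 byte ≤ B = 3; zero-pad to 3 bytes: K' = 2a 00 00.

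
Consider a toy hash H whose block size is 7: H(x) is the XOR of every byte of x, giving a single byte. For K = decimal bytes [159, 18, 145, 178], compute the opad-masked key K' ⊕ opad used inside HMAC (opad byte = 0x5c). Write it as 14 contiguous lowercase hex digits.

Key decimal bytes [159, 18, 145, 178] = 9f 12 91 b2 is 4 bytes ≤ B = 7; zero-pad to 7 bytes: K' = 9f 12 91 b2 00 00 00.
XOR each byte with 0x5c: 9f⊕5c=c3, 12⊕5c=4e, 91⊕5c=cd, b2⊕5c=ee, 00⊕5c=5c, 00⊕5c=5c, 00⊕5c=5c.

c34ecdee5c5c5c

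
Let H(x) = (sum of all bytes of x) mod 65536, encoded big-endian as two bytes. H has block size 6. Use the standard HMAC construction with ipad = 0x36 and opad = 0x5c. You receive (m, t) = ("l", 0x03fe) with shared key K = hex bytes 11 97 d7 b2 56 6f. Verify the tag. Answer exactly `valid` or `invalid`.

invalid

Key hex bytes 11 97 d7 b2 56 6f is exactly B = 6 bytes: K' = 11 97 d7 b2 56 6f.
K' ⊕ ipad = 27 a1 e1 84 60 59; K' ⊕ opad = 4d cb 8b ee 0a 33.
Inner hash: sum = 39+161+225+132+96+89+108 = 850 → 03 52.
Outer hash (recomputed tag): sum = 77+203+139+238+10+51+3+82 = 803 → 03 23.
Recomputed tag = 0323; claimed = 03fe → mismatch.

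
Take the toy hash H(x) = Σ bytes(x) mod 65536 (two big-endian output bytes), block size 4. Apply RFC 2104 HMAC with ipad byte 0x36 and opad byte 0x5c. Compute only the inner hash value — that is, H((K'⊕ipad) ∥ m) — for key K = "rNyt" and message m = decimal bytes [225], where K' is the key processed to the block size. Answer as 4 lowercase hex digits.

Key "rNyt" = 72 4e 79 74 is exactly B = 4 bytes: K' = 72 4e 79 74.
K' ⊕ ipad = 44 78 4f 42.
Inner input = 44 78 4f 42 ∥ e1.
Inner hash: sum = 68+120+79+66+225 = 558 → 02 2e.

022e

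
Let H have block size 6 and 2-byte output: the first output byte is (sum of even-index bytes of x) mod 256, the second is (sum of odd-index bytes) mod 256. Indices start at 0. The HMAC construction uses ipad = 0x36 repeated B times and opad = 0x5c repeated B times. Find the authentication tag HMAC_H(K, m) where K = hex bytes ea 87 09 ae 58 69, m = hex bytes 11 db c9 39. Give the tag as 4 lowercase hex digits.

72be

Key hex bytes ea 87 09 ae 58 69 is exactly B = 6 bytes: K' = ea 87 09 ae 58 69.
K' ⊕ ipad = dc b1 3f 98 6e 5f.  K' ⊕ opad = b6 db 55 f2 04 35.
Inner input = (K'⊕ipad) ∥ m = dc b1 3f 98 6e 5f ∥ 11 db c9 39.
Inner hash: even-index sum = 611 mod 256 = 99; odd-index sum = 700 mod 256 = 188 → 63 bc.
Outer input = (K'⊕opad) ∥ inner = b6 db 55 f2 04 35 ∥ 63 bc.
Outer hash (tag): even-index sum = 370 mod 256 = 114; odd-index sum = 702 mod 256 = 190 → 72 be.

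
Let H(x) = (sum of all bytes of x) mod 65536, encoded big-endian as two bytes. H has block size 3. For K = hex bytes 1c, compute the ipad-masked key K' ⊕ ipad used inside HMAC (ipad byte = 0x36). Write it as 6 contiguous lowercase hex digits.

Key hex bytes 1c is 1 byte ≤ B = 3; zero-pad to 3 bytes: K' = 1c 00 00.
XOR each byte with 0x36: 1c⊕36=2a, 00⊕36=36, 00⊕36=36.

2a3636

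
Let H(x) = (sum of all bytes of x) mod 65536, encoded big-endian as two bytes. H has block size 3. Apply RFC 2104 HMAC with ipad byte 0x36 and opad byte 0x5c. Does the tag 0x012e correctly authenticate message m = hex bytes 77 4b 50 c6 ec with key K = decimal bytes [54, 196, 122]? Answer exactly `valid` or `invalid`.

Key decimal bytes [54, 196, 122] = 36 c4 7a is exactly B = 3 bytes: K' = 36 c4 7a.
K' ⊕ ipad = 00 f2 4c; K' ⊕ opad = 6a 98 26.
Inner hash: sum = 0+242+76+119+75+80+198+236 = 1026 → 04 02.
Outer hash (recomputed tag): sum = 106+152+38+4+2 = 302 → 01 2e.
Recomputed tag = 012e; claimed = 012e → match.

valid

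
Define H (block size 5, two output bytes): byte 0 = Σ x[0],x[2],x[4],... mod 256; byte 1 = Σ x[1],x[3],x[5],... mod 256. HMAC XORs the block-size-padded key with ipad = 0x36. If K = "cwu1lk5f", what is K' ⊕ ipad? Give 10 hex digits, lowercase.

4f4f363636

Key "cwu1lk5f" = 63 77 75 31 6c 6b 35 66 is 8 bytes > B = 5, so hash it first: H(key) = 79 79, then zero-pad to 5 bytes: K' = 79 79 00 00 00.
XOR each byte with 0x36: 79⊕36=4f, 79⊕36=4f, 00⊕36=36, 00⊕36=36, 00⊕36=36.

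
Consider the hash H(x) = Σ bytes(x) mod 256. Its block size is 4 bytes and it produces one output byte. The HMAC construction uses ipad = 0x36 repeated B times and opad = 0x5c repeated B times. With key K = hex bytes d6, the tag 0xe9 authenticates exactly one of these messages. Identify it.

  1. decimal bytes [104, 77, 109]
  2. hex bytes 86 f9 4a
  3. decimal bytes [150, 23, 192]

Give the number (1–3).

Key hex bytes d6 is 1 byte ≤ B = 4; zero-pad to 4 bytes: K' = d6 00 00 00.
K' ⊕ ipad = e0 36 36 36; K' ⊕ opad = 8a 5c 5c 5c.
m1: inner = H(e0 36 36 36 68 4d 6d) = a4; tag = H(8a 5c 5c 5c a4) = 42
m2: inner = H(e0 36 36 36 86 f9 4a) = 4b; tag = H(8a 5c 5c 5c 4b) = e9 ← matches
m3: inner = H(e0 36 36 36 96 17 c0) = ef; tag = H(8a 5c 5c 5c ef) = 8d

2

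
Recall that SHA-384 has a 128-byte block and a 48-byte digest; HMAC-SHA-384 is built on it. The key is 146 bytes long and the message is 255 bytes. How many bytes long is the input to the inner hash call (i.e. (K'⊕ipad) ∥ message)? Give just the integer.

383

Key is 146 > 128 bytes, so it is hashed to 48 bytes then zero-padded to 128: |K'| = 128.
Inner input = (K'⊕ipad) ∥ m → 128 + 255 = 383 bytes.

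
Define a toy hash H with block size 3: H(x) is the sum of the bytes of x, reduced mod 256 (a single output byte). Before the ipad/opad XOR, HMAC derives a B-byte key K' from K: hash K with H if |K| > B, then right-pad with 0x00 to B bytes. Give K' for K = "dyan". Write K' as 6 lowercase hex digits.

|K| = 4 > B = 3, so first hash the key.
H(K): sum = 100+121+97+110 = 428; mod 256 = 172 → ac.
Zero-pad H(K) = ac to 3 bytes: K' = ac 00 00.

ac0000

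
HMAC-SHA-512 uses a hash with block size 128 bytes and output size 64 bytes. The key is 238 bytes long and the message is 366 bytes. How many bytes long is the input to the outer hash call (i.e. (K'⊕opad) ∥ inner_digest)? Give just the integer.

192

Key is 238 > 128 bytes, so it is hashed to 64 bytes then zero-padded to 128: |K'| = 128.
Outer input = (K'⊕opad) ∥ H(inner) → 128 + 64 = 192 bytes.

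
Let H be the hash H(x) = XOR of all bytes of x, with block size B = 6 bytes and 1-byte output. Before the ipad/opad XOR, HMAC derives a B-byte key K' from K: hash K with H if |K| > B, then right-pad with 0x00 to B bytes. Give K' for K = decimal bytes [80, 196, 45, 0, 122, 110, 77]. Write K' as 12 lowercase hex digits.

|K| = 7 > B = 6, so first hash the key.
H(K): XOR 50⊕c4⊕2d⊕00⊕7a⊕6e⊕4d = e0.
Zero-pad H(K) = e0 to 6 bytes: K' = e0 00 00 00 00 00.

e00000000000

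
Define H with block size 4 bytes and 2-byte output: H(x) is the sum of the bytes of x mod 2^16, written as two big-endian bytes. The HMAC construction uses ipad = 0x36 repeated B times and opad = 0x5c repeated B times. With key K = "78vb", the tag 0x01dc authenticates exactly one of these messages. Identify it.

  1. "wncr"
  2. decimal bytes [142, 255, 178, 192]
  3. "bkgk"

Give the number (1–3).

2

Key "78vb" = 37 38 76 62 is exactly B = 4 bytes: K' = 37 38 76 62.
K' ⊕ ipad = 01 0e 40 54; K' ⊕ opad = 6b 64 2a 3e.
m1: inner = H(01 0e 40 54 77 6e 63 72) = 02 5d; tag = H(6b 64 2a 3e 02 5d) = 0196
m2: inner = H(01 0e 40 54 8e ff b2 c0) = 03 a2; tag = H(6b 64 2a 3e 03 a2) = 01dc ← matches
m3: inner = H(01 0e 40 54 62 6b 67 6b) = 02 42; tag = H(6b 64 2a 3e 02 42) = 017b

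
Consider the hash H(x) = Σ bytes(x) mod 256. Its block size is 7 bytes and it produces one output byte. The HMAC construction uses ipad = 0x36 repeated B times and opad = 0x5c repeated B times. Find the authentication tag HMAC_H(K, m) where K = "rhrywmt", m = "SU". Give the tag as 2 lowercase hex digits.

Key "rhrywmt" = 72 68 72 79 77 6d 74 is exactly B = 7 bytes: K' = 72 68 72 79 77 6d 74.
K' ⊕ ipad = 44 5e 44 4f 41 5b 42.  K' ⊕ opad = 2e 34 2e 25 2b 31 28.
Inner input = (K'⊕ipad) ∥ m = 44 5e 44 4f 41 5b 42 ∥ 53 55.
Inner hash: sum = 68+94+68+79+65+91+66+83+85 = 699; mod 256 = 187 → bb.
Outer input = (K'⊕opad) ∥ inner = 2e 34 2e 25 2b 31 28 ∥ bb.
Outer hash (tag): sum = 46+52+46+37+43+49+40+187 = 500; mod 256 = 244 → f4.

f4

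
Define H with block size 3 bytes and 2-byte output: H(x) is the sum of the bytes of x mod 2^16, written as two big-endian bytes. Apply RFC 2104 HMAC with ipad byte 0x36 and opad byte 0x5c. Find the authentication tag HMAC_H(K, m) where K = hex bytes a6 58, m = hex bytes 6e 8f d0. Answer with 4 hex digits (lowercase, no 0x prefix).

015e

Key hex bytes a6 58 is 2 bytes ≤ B = 3; zero-pad to 3 bytes: K' = a6 58 00.
K' ⊕ ipad = 90 6e 36.  K' ⊕ opad = fa 04 5c.
Inner input = (K'⊕ipad) ∥ m = 90 6e 36 ∥ 6e 8f d0.
Inner hash: sum = 144+110+54+110+143+208 = 769 → 03 01.
Outer input = (K'⊕opad) ∥ inner = fa 04 5c ∥ 03 01.
Outer hash (tag): sum = 250+4+92+3+1 = 350 → 01 5e.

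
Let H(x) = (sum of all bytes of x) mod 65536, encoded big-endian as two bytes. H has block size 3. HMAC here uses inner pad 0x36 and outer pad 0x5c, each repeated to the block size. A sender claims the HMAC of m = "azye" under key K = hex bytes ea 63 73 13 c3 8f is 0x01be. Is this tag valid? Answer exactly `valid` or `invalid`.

Key hex bytes ea 63 73 13 c3 8f is 6 bytes > B = 3, so hash it first: H(key) = 03 25, then zero-pad to 3 bytes: K' = 03 25 00.
K' ⊕ ipad = 35 13 36; K' ⊕ opad = 5f 79 5c.
Inner hash: sum = 53+19+54+97+122+121+101 = 567 → 02 37.
Outer hash (recomputed tag): sum = 95+121+92+2+55 = 365 → 01 6d.
Recomputed tag = 016d; claimed = 01be → mismatch.

invalid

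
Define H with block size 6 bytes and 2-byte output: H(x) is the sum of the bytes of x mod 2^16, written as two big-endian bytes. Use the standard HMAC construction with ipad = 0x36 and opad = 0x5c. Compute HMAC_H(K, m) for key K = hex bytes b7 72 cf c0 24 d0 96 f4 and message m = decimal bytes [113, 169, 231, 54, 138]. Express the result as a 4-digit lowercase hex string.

0302

Key hex bytes b7 72 cf c0 24 d0 96 f4 is 8 bytes > B = 6, so hash it first: H(key) = 05 36, then zero-pad to 6 bytes: K' = 05 36 00 00 00 00.
K' ⊕ ipad = 33 00 36 36 36 36.  K' ⊕ opad = 59 6a 5c 5c 5c 5c.
Inner input = (K'⊕ipad) ∥ m = 33 00 36 36 36 36 ∥ 71 a9 e7 36 8a.
Inner hash: sum = 51+0+54+54+54+54+113+169+231+54+138 = 972 → 03 cc.
Outer input = (K'⊕opad) ∥ inner = 59 6a 5c 5c 5c 5c ∥ 03 cc.
Outer hash (tag): sum = 89+106+92+92+92+92+3+204 = 770 → 03 02.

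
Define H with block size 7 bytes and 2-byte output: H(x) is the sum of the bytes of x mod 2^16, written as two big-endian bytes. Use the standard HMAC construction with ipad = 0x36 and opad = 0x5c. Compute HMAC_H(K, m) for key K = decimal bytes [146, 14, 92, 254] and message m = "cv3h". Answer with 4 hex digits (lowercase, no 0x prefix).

Key decimal bytes [146, 14, 92, 254] = 92 0e 5c fe is 4 bytes ≤ B = 7; zero-pad to 7 bytes: K' = 92 0e 5c fe 00 00 00.
K' ⊕ ipad = a4 38 6a c8 36 36 36.  K' ⊕ opad = ce 52 00 a2 5c 5c 5c.
Inner input = (K'⊕ipad) ∥ m = a4 38 6a c8 36 36 36 ∥ 63 76 33 68.
Inner hash: sum = 164+56+106+200+54+54+54+99+118+51+104 = 1060 → 04 24.
Outer input = (K'⊕opad) ∥ inner = ce 52 00 a2 5c 5c 5c ∥ 04 24.
Outer hash (tag): sum = 206+82+0+162+92+92+92+4+36 = 766 → 02 fe.

02fe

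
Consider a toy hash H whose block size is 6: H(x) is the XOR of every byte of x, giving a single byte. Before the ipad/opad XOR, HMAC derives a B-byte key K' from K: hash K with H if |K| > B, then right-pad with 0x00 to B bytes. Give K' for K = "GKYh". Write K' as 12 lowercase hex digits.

Key "GKYh" = 47 4b 59 68 is 4 bytes ≤ B = 6; zero-pad to 6 bytes: K' = 47 4b 59 68 00 00.

474b59680000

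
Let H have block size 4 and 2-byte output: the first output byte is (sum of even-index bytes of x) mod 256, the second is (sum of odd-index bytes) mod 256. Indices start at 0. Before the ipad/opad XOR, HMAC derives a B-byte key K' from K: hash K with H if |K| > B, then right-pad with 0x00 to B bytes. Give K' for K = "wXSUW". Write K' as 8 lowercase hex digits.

21ad0000

|K| = 5 > B = 4, so first hash the key.
H(K): even-index sum = 289 mod 256 = 33; odd-index sum = 173 mod 256 = 173 → 21 ad.
Zero-pad H(K) = 21 ad to 4 bytes: K' = 21 ad 00 00.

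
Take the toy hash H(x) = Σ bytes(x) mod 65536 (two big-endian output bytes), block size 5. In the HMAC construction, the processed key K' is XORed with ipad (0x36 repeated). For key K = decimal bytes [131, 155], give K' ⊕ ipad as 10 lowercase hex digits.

b5ad363636

Key decimal bytes [131, 155] = 83 9b is 2 bytes ≤ B = 5; zero-pad to 5 bytes: K' = 83 9b 00 00 00.
XOR each byte with 0x36: 83⊕36=b5, 9b⊕36=ad, 00⊕36=36, 00⊕36=36, 00⊕36=36.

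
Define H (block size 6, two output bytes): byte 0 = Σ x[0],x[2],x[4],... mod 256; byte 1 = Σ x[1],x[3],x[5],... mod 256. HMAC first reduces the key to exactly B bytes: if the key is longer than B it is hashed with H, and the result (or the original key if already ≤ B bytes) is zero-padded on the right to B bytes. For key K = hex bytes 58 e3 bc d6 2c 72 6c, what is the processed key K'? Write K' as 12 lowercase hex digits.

|K| = 7 > B = 6, so first hash the key.
H(K): even-index sum = 428 mod 256 = 172; odd-index sum = 555 mod 256 = 43 → ac 2b.
Zero-pad H(K) = ac 2b to 6 bytes: K' = ac 2b 00 00 00 00.

ac2b00000000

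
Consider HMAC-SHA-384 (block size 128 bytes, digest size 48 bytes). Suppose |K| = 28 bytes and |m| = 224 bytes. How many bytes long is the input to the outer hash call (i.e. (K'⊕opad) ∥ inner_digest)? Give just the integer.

176

Key is 28 ≤ 128 bytes, zero-padded: |K'| = 128.
Outer input = (K'⊕opad) ∥ H(inner) → 128 + 48 = 176 bytes.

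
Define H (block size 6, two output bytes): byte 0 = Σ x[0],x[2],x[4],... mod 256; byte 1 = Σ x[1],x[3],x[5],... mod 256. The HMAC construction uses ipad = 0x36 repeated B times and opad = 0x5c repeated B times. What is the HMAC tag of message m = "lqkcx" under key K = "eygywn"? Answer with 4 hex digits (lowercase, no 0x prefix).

Key "eygywn" = 65 79 67 79 77 6e is exactly B = 6 bytes: K' = 65 79 67 79 77 6e.
K' ⊕ ipad = 53 4f 51 4f 41 58.  K' ⊕ opad = 39 25 3b 25 2b 32.
Inner input = (K'⊕ipad) ∥ m = 53 4f 51 4f 41 58 ∥ 6c 71 6b 63 78.
Inner hash: even-index sum = 564 mod 256 = 52; odd-index sum = 458 mod 256 = 202 → 34 ca.
Outer input = (K'⊕opad) ∥ inner = 39 25 3b 25 2b 32 ∥ 34 ca.
Outer hash (tag): even-index sum = 211 mod 256 = 211; odd-index sum = 326 mod 256 = 70 → d3 46.

d346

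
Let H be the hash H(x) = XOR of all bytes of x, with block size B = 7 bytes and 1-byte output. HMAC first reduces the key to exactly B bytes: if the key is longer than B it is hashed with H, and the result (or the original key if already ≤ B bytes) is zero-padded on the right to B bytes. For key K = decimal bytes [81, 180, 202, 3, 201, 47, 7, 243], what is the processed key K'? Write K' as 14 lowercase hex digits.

3e000000000000

|K| = 8 > B = 7, so first hash the key.
H(K): XOR 51⊕b4⊕ca⊕03⊕c9⊕2f⊕07⊕f3 = 3e.
Zero-pad H(K) = 3e to 7 bytes: K' = 3e 00 00 00 00 00 00.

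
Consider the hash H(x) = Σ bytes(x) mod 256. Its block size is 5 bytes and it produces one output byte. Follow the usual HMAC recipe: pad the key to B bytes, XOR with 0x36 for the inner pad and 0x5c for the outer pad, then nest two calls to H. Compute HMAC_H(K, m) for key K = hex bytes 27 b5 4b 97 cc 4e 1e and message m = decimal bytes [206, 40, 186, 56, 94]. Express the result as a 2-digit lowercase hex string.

Key hex bytes 27 b5 4b 97 cc 4e 1e is 7 bytes > B = 5, so hash it first: H(key) = f6, then zero-pad to 5 bytes: K' = f6 00 00 00 00.
K' ⊕ ipad = c0 36 36 36 36.  K' ⊕ opad = aa 5c 5c 5c 5c.
Inner input = (K'⊕ipad) ∥ m = c0 36 36 36 36 ∥ ce 28 ba 38 5e.
Inner hash: sum = 192+54+54+54+54+206+40+186+56+94 = 990; mod 256 = 222 → de.
Outer input = (K'⊕opad) ∥ inner = aa 5c 5c 5c 5c ∥ de.
Outer hash (tag): sum = 170+92+92+92+92+222 = 760; mod 256 = 248 → f8.

f8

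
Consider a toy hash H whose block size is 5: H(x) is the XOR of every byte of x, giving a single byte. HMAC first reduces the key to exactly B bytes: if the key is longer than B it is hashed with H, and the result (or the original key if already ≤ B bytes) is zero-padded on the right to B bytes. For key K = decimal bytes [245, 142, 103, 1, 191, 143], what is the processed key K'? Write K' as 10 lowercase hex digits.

|K| = 6 > B = 5, so first hash the key.
H(K): XOR f5⊕8e⊕67⊕01⊕bf⊕8f = 2d.
Zero-pad H(K) = 2d to 5 bytes: K' = 2d 00 00 00 00.

2d00000000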